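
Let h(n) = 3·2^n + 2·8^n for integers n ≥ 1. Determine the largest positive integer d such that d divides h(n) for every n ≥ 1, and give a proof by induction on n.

Computing the first values: h(1) = 22 and h(2) = 140; gcd(22, 140) = 2, so d ≤ 2.
We prove 2 | 3·2^n + 2·8^n for all n ≥ 1 by induction on n.
Base case (n = 1): h(1) = 22 = 2·(11), so 2 | h(1).
Inductive step: assume the claim holds for n = i, i.e. 2 | h(i). Then
h(i+1) − 8·h(i) = (3·2^(i+1) + 2·8^(i+1)) − 8·(3·2^i + 2·8^i) = (3)·2^i·(2 − 8) = (-18)·2^i. Since 2 | h(i) by the inductive hypothesis, 2 | 8·h(i); and 2 | -18 since -18 = 2·-9. Therefore 2 | h(i+1).
By the principle of mathematical induction, the result holds for all n ≥ 1.
Therefore the largest such d is 2.

d = 2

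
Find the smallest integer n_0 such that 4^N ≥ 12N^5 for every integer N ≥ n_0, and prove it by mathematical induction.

n_0 = 11

At N = 10: 1048576 < 1200000, so the inequality fails and n_0 ≥ 11. We prove 4^N ≥ 12N^5 for all N ≥ 11.
For the base case N = 11: 4^N = 4194304 and 12N^5 = 1932612, so 4194304 ≥ 1932612.
Inductive step: assume the claim holds for N = k, so 4^k ≥ 12k^5.
Then 4^(k + 1) = 4·(4^k) ≥ 4·(12k^5).
Also, for k ≥ 11 we have 4·(12k^5) ≥ 12(k+1)^5, since 4 ≥ (1 + 1/k)^5 for all k ≥ 11.
Combining, 4^(k + 1) ≥ 12(k+1)^5.
By induction, the statement is established for all N ≥ 11.
Hence the smallest such n_0 is 11.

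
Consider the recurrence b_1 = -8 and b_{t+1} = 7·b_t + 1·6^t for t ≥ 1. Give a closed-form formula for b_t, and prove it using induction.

Computing the first terms: b_1 = -8, b_2 = -50, b_3 = -314. This suggests b_t = -6^t - 2·7^(t - 1).
When t = 1: the formula gives -8 = -8 = b_1.
For the inductive step, assume it holds for an arbitrary j ≥ 1, so b_j = -6^j - 2·7^(j - 1).
Then b_{j+1} = 7·b_j + 1·6^j = 7·(-6^j - 2·7^(j - 1)) + 1·6^j = -6^(j + 1) - 2·7^j = -6^(j+1) - 2·7^((j+1) - 1),
which is the claimed formula at t = j+1.
This completes the induction.

b_t = -6^t - 2·7^(t - 1)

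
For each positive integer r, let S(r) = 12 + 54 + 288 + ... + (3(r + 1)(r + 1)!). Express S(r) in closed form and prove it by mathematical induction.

We claim S(r) = 3(r + 2)! - 6 for all r ≥ 1.
When r = 1: S(1) = 12, and the closed form gives 12. They agree.
For the inductive step, assume it holds for an arbitrary j ≥ 1, so S(j) = 3(j + 2)! - 6.
Then S(j+1) = S(j) + (3(j + 2)(j + 2)!) = (3(j + 2)! - 6) + (3(j + 2)(j + 2)!).
Simplifying, S(j+1) = 3((j+1) + 2)! - 6,
which is the closed form with r = j+1.
By induction, the statement is established for all r ≥ 1.

S(r) = 3(r + 2)! - 6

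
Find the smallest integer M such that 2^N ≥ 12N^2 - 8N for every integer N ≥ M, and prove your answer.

At N = 10: 1024 < 1120, so the inequality fails and M ≥ 11. We prove 2^N ≥ 12N^2 - 8N for all N ≥ 11.
When N = 11: 2^N = 2048 and 12N^2 - 8N = 1364, so 2048 ≥ 1364.
For the inductive step, assume it holds for an arbitrary k ≥ 11, so 2^k ≥ 12k^2 - 8k.
Then 2^(k + 1) = 2·(2^k) ≥ 2·(12k^2 - 8k).
Also, for k ≥ 11 we have 2·(12k^2 - 8k) ≥ 12(k+1)^2 - 8(k+1), since 2·(12k^2 - 8k) − (12(k+1)^2 - 8(k+1)) = 12k^2 - 32k - 4, which is nonnegative for all k ≥ 11.
Combining, 2^(k + 1) ≥ 12(k+1)^2 - 8(k+1).
Hence, by induction on N, the claim holds for every N ≥ 11.
Hence the smallest such M is 11.

M = 11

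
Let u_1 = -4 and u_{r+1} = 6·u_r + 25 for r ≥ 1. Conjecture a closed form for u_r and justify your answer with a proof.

u_r = 6^(r - 1) - 5

Computing the first terms: u_1 = -4, u_2 = 1, u_3 = 31. This suggests u_r = 6^(r - 1) - 5.
For the base case r = 1: the formula gives -4 = -4 = u_1.
Suppose the result is true for r = j, so u_j = 6^(j - 1) - 5.
Then u_{j+1} = 6·u_j + 25 = 6·(6^(j - 1) - 5) + 25 = 6^j - 5 = 6^((j+1) - 1) - 5,
which is the claimed formula at r = j+1.
Hence, by induction on r, the claim holds for every r ≥ 1.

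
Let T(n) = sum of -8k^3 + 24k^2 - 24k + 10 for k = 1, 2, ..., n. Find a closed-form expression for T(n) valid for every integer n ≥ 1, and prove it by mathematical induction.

We claim T(n) = -2n(n^3 - 2n^2 + n - 1) for all n ≥ 1.
Base case (n = 1): T(1) = 2, and the closed form gives 2. They agree.
Inductive step: suppose the statement holds for some k ≥ 1, so T(k) = 2k(-k^3 + 2k^2 - k + 1).
Then T(k+1) = T(k) + (-8k^3 + 2) = (2k(-k^3 + 2k^2 - k + 1)) + (-8k^3 + 2).
Simplifying, T(k+1) = -2(k + 1)(k^3 + k^2 - 1) = -2(k+1)((k+1)^3 - 2(k+1)^2 + (k+1) - 1),
which is the closed form with n = k+1.
This completes the induction.

T(n) = -2n(n^3 - 2n^2 + n - 1)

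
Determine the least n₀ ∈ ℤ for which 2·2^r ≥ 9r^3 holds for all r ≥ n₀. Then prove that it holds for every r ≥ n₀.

At r = 13: 16384 < 19773, so the inequality fails and n₀ ≥ 14. We prove 2·2^r ≥ 9r^3 for all r ≥ 14.
For the base case r = 14: 2·2^r = 32768 and 9r^3 = 24696, so 32768 ≥ 24696.
Inductive step: assume the claim holds for r = p, so 2·2^p ≥ 9p^3.
Then 2·2^(p + 1) = 2·(2·2^p) ≥ 2·(9p^3).
Also, for p ≥ 14 we have 2·(9p^3) ≥ 9(p+1)^3, since 2 ≥ (1 + 1/p)^3 for all p ≥ 14.
Combining, 2·2^(p + 1) ≥ 9(p+1)^3.
By induction, the statement is established for all r ≥ 14.
Hence the smallest such n₀ is 14.

n₀ = 14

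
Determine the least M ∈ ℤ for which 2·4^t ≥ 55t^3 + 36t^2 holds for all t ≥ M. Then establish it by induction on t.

At t = 6: 8192 < 13176, so the inequality fails and M ≥ 7. We prove 2·4^t ≥ 55t^3 + 36t^2 for all t ≥ 7.
When t = 7: 2·4^t = 32768 and 55t^3 + 36t^2 = 20629, so 32768 ≥ 20629.
Inductive step: suppose the statement holds for some r ≥ 7, so 2·4^r ≥ 55r^3 + 36r^2.
Then 2·4^(r + 1) = 4·(2·4^r) ≥ 4·(55r^3 + 36r^2).
Also, for r ≥ 7 we have 4·(55r^3 + 36r^2) ≥ 55(r+1)^3 + 36(r+1)^2, since 4·(55r^3 + 36r^2) − (55(r+1)^3 + 36(r+1)^2) = 165r^3 - 57r^2 - 237r - 91, which is nonnegative for all r ≥ 7.
Combining, 2·4^(r + 1) ≥ 55(r+1)^3 + 36(r+1)^2.
By the principle of mathematical induction, the result holds for all t ≥ 7.
Hence the smallest such M is 7.

M = 7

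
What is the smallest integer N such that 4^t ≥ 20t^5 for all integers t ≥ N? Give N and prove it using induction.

At t = 10: 1048576 < 2000000, so the inequality fails and N ≥ 11. We prove 4^t ≥ 20t^5 for all t ≥ 11.
Base step (t = 11): 4^t = 4194304 and 20t^5 = 3221020, so 4194304 ≥ 3221020.
Inductive step: assume the claim holds for t = j, so 4^j ≥ 20j^5.
Then 4^(j + 1) = 4·(4^j) ≥ 4·(20j^5).
Also, for j ≥ 11 we have 4·(20j^5) ≥ 20(j+1)^5, since 4 ≥ (1 + 1/j)^5 for all j ≥ 11.
Combining, 4^(j + 1) ≥ 20(j+1)^5.
This completes the induction.
Hence the smallest such N is 11.

N = 11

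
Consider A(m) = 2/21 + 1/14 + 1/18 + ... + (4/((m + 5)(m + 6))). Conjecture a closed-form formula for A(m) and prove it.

We claim A(m) = 2m/(3(m + 6)) for all m ≥ 1.
Base case (m = 1): A(1) = 2/21, and the closed form gives 2/21. They agree.
For the inductive step, assume it holds for an arbitrary i ≥ 1, so A(i) = 2i/(3(i + 6)).
Then A(i+1) = A(i) + (4/((i + 6)(i + 7))) = (2i/(3(i + 6))) + (4/((i + 6)(i + 7))).
Simplifying, A(i+1) = 2(i + 1)/(3(i + 7)) = 2(i+1)/(3((i+1) + 6)),
which is the closed form with m = i+1.
Hence, by induction on m, the claim holds for every m ≥ 1.

A(m) = 2m/(3(m + 6))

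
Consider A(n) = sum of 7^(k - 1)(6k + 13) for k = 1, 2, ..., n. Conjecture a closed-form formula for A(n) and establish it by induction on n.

We claim A(n) = 7^n(n + 2) - 2 for all n ≥ 1.
For the base case n = 1: A(1) = 19, and the closed form gives 19. They agree.
Inductive step: suppose the statement holds for some k ≥ 1, so A(k) = 7^k(k + 2) - 2.
Then A(k+1) = A(k) + (7^k(6k + 19)) = (7^k(k + 2) - 2) + (7^k(6k + 19)).
Simplifying, A(k+1) = 7·7^k·k + 21·7^k - 2 = 7^(k+1)((k+1) + 2) - 2,
which is the closed form with n = k+1.
This completes the induction.

A(n) = 7^n(n + 2) - 2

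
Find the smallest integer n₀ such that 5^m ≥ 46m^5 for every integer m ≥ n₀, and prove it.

n₀ = 10

At m = 9: 1953125 < 2716254, so the inequality fails and n₀ ≥ 10. We prove 5^m ≥ 46m^5 for all m ≥ 10.
For the base case m = 10: 5^m = 9765625 and 46m^5 = 4600000, so 9765625 ≥ 4600000.
Suppose the result is true for m = k, so 5^k ≥ 46k^5.
Then 5^(k + 1) = 5·(5^k) ≥ 5·(46k^5).
Also, for k ≥ 10 we have 5·(46k^5) ≥ 46(k+1)^5, since 5 ≥ (1 + 1/k)^5 for all k ≥ 10.
Combining, 5^(k + 1) ≥ 46(k+1)^5.
By the principle of mathematical induction, the result holds for all m ≥ 10.
Hence the smallest such n₀ is 10.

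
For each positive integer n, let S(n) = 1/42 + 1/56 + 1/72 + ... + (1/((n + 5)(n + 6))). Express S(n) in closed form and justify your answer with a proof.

S(n) = n/(6(n + 6))

We claim S(n) = n/(6(n + 6)) for all n ≥ 1.
Base case (n = 1): S(1) = 1/42, and the closed form gives 1/42. They agree.
Inductive step: suppose the statement holds for some i ≥ 1, so S(i) = i/(6(i + 6)).
Then S(i+1) = S(i) + (1/((i + 6)(i + 7))) = (i/(6(i + 6))) + (1/((i + 6)(i + 7))).
Simplifying, S(i+1) = (i + 1)/(6(i + 7)) = (i+1)/(6((i+1) + 6)),
which is the closed form with n = i+1.
By the principle of mathematical induction, the result holds for all n ≥ 1.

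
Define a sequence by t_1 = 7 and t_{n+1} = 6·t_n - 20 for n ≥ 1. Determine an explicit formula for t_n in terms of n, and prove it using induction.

t_n = 3·6^(n - 1) + 4

Computing the first terms: t_1 = 7, t_2 = 22, t_3 = 112. This suggests t_n = 3·6^(n - 1) + 4.
Base case (n = 1): the formula gives 7 = 7 = t_1.
Inductive step: assume the claim holds for n = m, so t_m = 3·6^(m - 1) + 4.
Then t_{m+1} = 6·t_m - 20 = 6·(3·6^(m - 1) + 4) - 20 = 3·6^m + 4 = 3·6^((m+1) - 1) + 4,
which is the claimed formula at n = m+1.
Hence, by induction on n, the claim holds for every n ≥ 1.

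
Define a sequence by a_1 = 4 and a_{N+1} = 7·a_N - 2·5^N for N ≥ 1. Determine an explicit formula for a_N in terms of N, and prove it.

Computing the first terms: a_1 = 4, a_2 = 18, a_3 = 76. This suggests a_N = 5^N - 7^(N - 1).
For the base case N = 1: the formula gives 4 = 4 = a_1.
Inductive step: assume the claim holds for N = i, so a_i = 5^i - 7^(i - 1).
Then a_{i+1} = 7·a_i - 2·5^i = 7·(5^i - 7^(i - 1)) - 2·5^i = 5^(i + 1) - 7^i = 5^(i+1) - 7^((i+1) - 1),
which is the claimed formula at N = i+1.
By the principle of mathematical induction, the result holds for all N ≥ 1.

a_N = 5^N - 7^(N - 1)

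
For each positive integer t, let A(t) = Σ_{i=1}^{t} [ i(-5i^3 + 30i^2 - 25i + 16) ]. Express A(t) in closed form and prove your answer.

We claim A(t) = -t(t + 1)(t^3 - 6t^2 + t - 4) for all t ≥ 1.
Base step (t = 1): A(1) = 16, and the closed form gives 16. They agree.
Suppose the result is true for t = i, so A(i) = i(-i^4 + 5i^3 + 5i^2 + 3i + 4).
Then A(i+1) = A(i) + (-5i^4 + 10i^3 + 35i^2 + 36i + 16) = (i(-i^4 + 5i^3 + 5i^2 + 3i + 4)) + (-5i^4 + 10i^3 + 35i^2 + 36i + 16).
Simplifying, A(i+1) = -(i + 1)(i + 2)(i^3 - 3i^2 - 8i - 8) = -(i+1)((i+1) + 1)((i+1)^3 - 6(i+1)^2 + (i+1) - 4),
which is the closed form with t = i+1.
By induction, the statement is established for all t ≥ 1.

A(t) = -t(t + 1)(t^3 - 6t^2 + t - 4)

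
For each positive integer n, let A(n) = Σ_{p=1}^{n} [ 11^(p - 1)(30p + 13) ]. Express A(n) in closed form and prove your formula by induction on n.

A(n) = 11^n(3n + 1) - 1

We claim A(n) = 11^n(3n + 1) - 1 for all n ≥ 1.
Base step (n = 1): A(1) = 43, and the closed form gives 43. They agree.
Inductive step: assume the claim holds for n = p, so A(p) = 11^p(3p + 1) - 1.
Then A(p+1) = A(p) + (11^p(30p + 43)) = (11^p(3p + 1) - 1) + (11^p(30p + 43)).
Simplifying, A(p+1) = 33·11^p·p + 44·11^p - 1 = 11^(p+1)(3(p+1) + 1) - 1,
which is the closed form with n = p+1.
Hence, by induction on n, the claim holds for every n ≥ 1.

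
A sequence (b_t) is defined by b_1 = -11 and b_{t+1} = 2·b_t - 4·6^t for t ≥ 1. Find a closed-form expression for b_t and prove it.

Computing the first terms: b_1 = -11, b_2 = -46, b_3 = -236. This suggests b_t = -5·2^(t - 1) - 6^t.
Base step (t = 1): the formula gives -11 = -11 = b_1.
For the inductive step, assume it holds for an arbitrary i ≥ 1, so b_i = -5·2^(i - 1) - 6^i.
Then b_{i+1} = 2·b_i - 4·6^i = 2·(-5·2^(i - 1) - 6^i) - 4·6^i = -5·2^i - 6^(i + 1) = -5·2^((i+1) - 1) - 6^(i+1),
which is the claimed formula at t = i+1.
By the principle of mathematical induction, the result holds for all t ≥ 1.

b_t = -5·2^(t - 1) - 6^t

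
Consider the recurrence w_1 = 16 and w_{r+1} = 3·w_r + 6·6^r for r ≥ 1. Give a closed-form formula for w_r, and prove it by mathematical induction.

w_r = 4·3^(r - 1) + 2·6^r

Computing the first terms: w_1 = 16, w_2 = 84, w_3 = 468. This suggests w_r = 4·3^(r - 1) + 2·6^r.
For the base case r = 1: the formula gives 16 = 16 = w_1.
Inductive step: suppose the statement holds for some i ≥ 1, so w_i = 4·3^(i - 1) + 2·6^i.
Then w_{i+1} = 3·w_i + 6·6^i = 3·(4·3^(i - 1) + 2·6^i) + 6·6^i = 4·3^i + 2·6^(i + 1) = 4·3^((i+1) - 1) + 2·6^(i+1),
which is the claimed formula at r = i+1.
By the principle of mathematical induction, the result holds for all r ≥ 1.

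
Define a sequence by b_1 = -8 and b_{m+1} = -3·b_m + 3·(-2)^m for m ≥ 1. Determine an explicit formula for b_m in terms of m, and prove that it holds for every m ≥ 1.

b_m = 3(-2)^m - 2(-3)^(m - 1)

Computing the first terms: b_1 = -8, b_2 = 18, b_3 = -42. This suggests b_m = 3(-2)^m - 2(-3)^(m - 1).
Base step (m = 1): the formula gives -8 = -8 = b_1.
Inductive step: assume the claim holds for m = r, so b_r = 3(-2)^r - 2(-3)^(r - 1).
Then b_{r+1} = -3·b_r + 3·(-2)^r = -3·(3(-2)^r - 2(-3)^(r - 1)) + 3·(-2)^r = 3(-2)^(r + 1) - 2(-3)^r = 3(-2)^(r+1) - 2(-3)^((r+1) - 1),
which is the claimed formula at m = r+1.
Hence, by induction on m, the claim holds for every m ≥ 1.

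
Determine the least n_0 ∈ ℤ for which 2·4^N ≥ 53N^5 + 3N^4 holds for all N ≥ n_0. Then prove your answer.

n_0 = 12

At N = 11: 8388608 < 8579626, so the inequality fails and n_0 ≥ 12. We prove 2·4^N ≥ 53N^5 + 3N^4 for all N ≥ 12.
For the base case N = 12: 2·4^N = 33554432 and 53N^5 + 3N^4 = 13250304, so 33554432 ≥ 13250304.
For the inductive step, assume it holds for an arbitrary p ≥ 12, so 2·4^p ≥ 53p^5 + 3p^4.
Then 2·4^(p + 1) = 4·(2·4^p) ≥ 4·(53p^5 + 3p^4).
Also, for p ≥ 12 we have 4·(53p^5 + 3p^4) ≥ 53(p+1)^5 + 3(p+1)^4, since 4·(53p^5 + 3p^4) − (53(p+1)^5 + 3(p+1)^4) = 159p^5 - 256p^4 - 542p^3 - 548p^2 - 277p - 56, which is nonnegative for all p ≥ 12.
Combining, 2·4^(p + 1) ≥ 53(p+1)^5 + 3(p+1)^4.
By induction, the statement is established for all N ≥ 12.
Hence the smallest such n_0 is 12.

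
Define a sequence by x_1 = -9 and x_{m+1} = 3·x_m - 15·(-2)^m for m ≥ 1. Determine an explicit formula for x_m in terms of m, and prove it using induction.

x_m = 3(-2)^m - 3^m

Computing the first terms: x_1 = -9, x_2 = 3, x_3 = -51. This suggests x_m = 3(-2)^m - 3^m.
Base step (m = 1): the formula gives -9 = -9 = x_1.
For the inductive step, assume it holds for an arbitrary k ≥ 1, so x_k = 3(-2)^k - 3^k.
Then x_{k+1} = 3·x_k - 15·(-2)^k = 3·(3(-2)^k - 3^k) - 15·(-2)^k = 3(-2)^(k + 1) - 3^(k + 1),
which is the claimed formula at m = k+1.
This completes the induction.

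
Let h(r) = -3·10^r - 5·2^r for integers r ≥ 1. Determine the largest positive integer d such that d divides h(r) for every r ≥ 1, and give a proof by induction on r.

d = 40

Computing the first values: h(1) = -40 and h(2) = -320; gcd(-40, -320) = 40, so d ≤ 40.
We prove 40 | -3·10^r - 5·2^r for all r ≥ 1 by induction on r.
Base case (r = 1): h(1) = -40 = 40·(-1), so 40 | h(1).
Inductive step: assume the claim holds for r = j, i.e. 40 | h(j). Then
h(j+1) − 10·h(j) = (-3·10^(j+1) - 5·2^(j+1)) − 10·(-3·10^j - 5·2^j) = (-5)·2^j·(2 − 10) = (40)·2^j. Since 40 | h(j) by the inductive hypothesis, 40 | 10·h(j); and 40 | 40 since 40 = 40·1. Therefore 40 | h(j+1).
Hence, by induction on r, the claim holds for every r ≥ 1.
Therefore the largest such d is 40.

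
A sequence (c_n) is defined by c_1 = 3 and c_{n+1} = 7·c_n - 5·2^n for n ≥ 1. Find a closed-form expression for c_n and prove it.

c_n = 2^n + 7^(n - 1)

Computing the first terms: c_1 = 3, c_2 = 11, c_3 = 57. This suggests c_n = 2^n + 7^(n - 1).
Base case (n = 1): the formula gives 3 = 3 = c_1.
For the inductive step, assume it holds for an arbitrary m ≥ 1, so c_m = 2^m + 7^(m - 1).
Then c_{m+1} = 7·c_m - 5·2^m = 7·(2^m + 7^(m - 1)) - 5·2^m = 2^(m + 1) + 7^m = 2^(m+1) + 7^((m+1) - 1),
which is the claimed formula at n = m+1.
By induction, the statement is established for all n ≥ 1.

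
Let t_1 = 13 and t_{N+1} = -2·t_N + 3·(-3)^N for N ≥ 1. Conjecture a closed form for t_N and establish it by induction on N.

Computing the first terms: t_1 = 13, t_2 = -35, t_3 = 97. This suggests t_N = (-2)^(N + 1) + (-3)^(N + 1).
Base step (N = 1): the formula gives 13 = 13 = t_1.
Inductive step: assume the claim holds for N = j, so t_j = (-2)^(j + 1) + (-3)^(j + 1).
Then t_{j+1} = -2·t_j + 3·(-3)^j = -2·((-2)^(j + 1) + (-3)^(j + 1)) + 3·(-3)^j = (-2)^(j + 2) + (-3)^(j + 2) = (-2)^((j+1) + 1) + (-3)^((j+1) + 1),
which is the claimed formula at N = j+1.
This completes the induction.

t_N = (-2)^(N + 1) + (-3)^(N + 1)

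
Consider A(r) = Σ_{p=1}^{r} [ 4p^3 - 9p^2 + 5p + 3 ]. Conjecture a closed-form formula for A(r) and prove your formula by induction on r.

A(r) = r(r^3 - r^2 - r + 4)

We claim A(r) = r(r^3 - r^2 - r + 4) for all r ≥ 1.
When r = 1: A(1) = 3, and the closed form gives 3. They agree.
Inductive step: suppose the statement holds for some p ≥ 1, so A(p) = p(p^3 - p^2 - p + 4).
Then A(p+1) = A(p) + (4p^3 + 3p^2 - p + 3) = (p(p^3 - p^2 - p + 4)) + (4p^3 + 3p^2 - p + 3).
Simplifying, A(p+1) = (p + 1)(p^3 + 2p^2 + 3) = (p+1)((p+1)^3 - (p+1)^2 - (p+1) + 4),
which is the closed form with r = p+1.
This completes the induction.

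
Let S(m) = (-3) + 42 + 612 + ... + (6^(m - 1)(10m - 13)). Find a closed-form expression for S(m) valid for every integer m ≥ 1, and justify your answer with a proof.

S(m) = 6^m(2m - 3) + 3

We claim S(m) = 6^m(2m - 3) + 3 for all m ≥ 1.
Base step (m = 1): S(1) = -3, and the closed form gives -3. They agree.
Inductive step: suppose the statement holds for some i ≥ 1, so S(i) = 6^i(2i - 3) + 3.
Then S(i+1) = S(i) + (6^i(10i - 3)) = (6^i(2i - 3) + 3) + (6^i(10i - 3)).
Simplifying, S(i+1) = 12·6^i·i - 6·6^i + 3 = 6^(i+1)(2(i+1) - 3) + 3,
which is the closed form with m = i+1.
By the principle of mathematical induction, the result holds for all m ≥ 1.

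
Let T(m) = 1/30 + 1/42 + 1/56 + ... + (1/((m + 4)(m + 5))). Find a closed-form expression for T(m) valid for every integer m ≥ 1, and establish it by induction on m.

We claim T(m) = m/(5(m + 5)) for all m ≥ 1.
When m = 1: T(1) = 1/30, and the closed form gives 1/30. They agree.
Inductive step: suppose the statement holds for some p ≥ 1, so T(p) = p/(5(p + 5)).
Then T(p+1) = T(p) + (1/((p + 5)(p + 6))) = (p/(5(p + 5))) + (1/((p + 5)(p + 6))).
Simplifying, T(p+1) = (p + 1)/(5(p + 6)) = (p+1)/(5((p+1) + 5)),
which is the closed form with m = p+1.
This completes the induction.

T(m) = m/(5(m + 5))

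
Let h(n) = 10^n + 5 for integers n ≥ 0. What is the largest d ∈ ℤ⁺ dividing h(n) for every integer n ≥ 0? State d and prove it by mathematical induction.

Computing the first values: h(0) = 6 and h(1) = 15; gcd(6, 15) = 3, so d ≤ 3.
We prove 3 | 10^n + 5 for all n ≥ 0 by induction on n.
When n = 0: h(0) = 6 = 3·(2), so 3 | h(0).
Inductive step: assume the claim holds for n = i, i.e. 3 | h(i). Then
h(i+1) = 10^(i+1) + 5 = 10·(10^i + 5) - 45 = 10·h(i) - 45. The first term is divisible by 3 by the inductive hypothesis, and -45 is divisible by 3. Hence 3 | h(i+1).
Hence, by induction on n, the claim holds for every n ≥ 0.
Therefore the largest such d is 3.

d = 3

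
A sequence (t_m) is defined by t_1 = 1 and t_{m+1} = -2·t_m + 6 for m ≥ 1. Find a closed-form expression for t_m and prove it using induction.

t_m = -(-2)^(m - 1) + 2

Computing the first terms: t_1 = 1, t_2 = 4, t_3 = -2. This suggests t_m = -(-2)^(m - 1) + 2.
Base step (m = 1): the formula gives 1 = 1 = t_1.
Inductive step: suppose the statement holds for some p ≥ 1, so t_p = -(-2)^(p - 1) + 2.
Then t_{p+1} = -2·t_p + 6 = -2·(-(-2)^(p - 1) + 2) + 6 = -(-2)^p + 2 = -(-2)^((p+1) - 1) + 2,
which is the claimed formula at m = p+1.
By induction, the statement is established for all m ≥ 1.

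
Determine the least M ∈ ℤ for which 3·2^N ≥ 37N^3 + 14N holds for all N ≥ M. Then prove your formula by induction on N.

At N = 15: 98304 < 125085, so the inequality fails and M ≥ 16. We prove 3·2^N ≥ 37N^3 + 14N for all N ≥ 16.
When N = 16: 3·2^N = 196608 and 37N^3 + 14N = 151776, so 196608 ≥ 151776.
For the inductive step, assume it holds for an arbitrary m ≥ 16, so 3·2^m ≥ 37m^3 + 14m.
Then 3·2^(m + 1) = 2·(3·2^m) ≥ 2·(37m^3 + 14m).
Also, for m ≥ 16 we have 2·(37m^3 + 14m) ≥ 37(m+1)^3 + 14(m+1), since 2·(37m^3 + 14m) − (37(m+1)^3 + 14(m+1)) = 37m^3 - 111m^2 - 97m - 51, which is nonnegative for all m ≥ 16.
Combining, 3·2^(m + 1) ≥ 37(m+1)^3 + 14(m+1).
Hence, by induction on N, the claim holds for every N ≥ 16.
Hence the smallest such M is 16.

M = 16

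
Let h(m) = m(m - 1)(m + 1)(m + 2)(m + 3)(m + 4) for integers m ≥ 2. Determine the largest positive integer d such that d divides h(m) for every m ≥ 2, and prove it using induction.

Computing the first values: h(2) = 720 and h(3) = 5040; gcd(720, 5040) = 720, so d ≤ 720.
We prove 720 | m(m - 1)(m + 1)(m + 2)(m + 3)(m + 4) for all m ≥ 2 by induction on m.
Base step (m = 2): h(2) = 720 = 720·(1), so 720 | h(2).
Inductive step: assume the claim holds for m = j, i.e. 720 | h(j). Then
h(j+1) − h(j) = j·(j+1)·(j+2)·(j+3)·(j+4)·(j+5) − (j-1)·j·(j+1)·(j+2)·(j+3)·(j+4) = j·(j+1)·(j+2)·(j+3)·(j+4)·[(j+5) − (j-1)] = 6·j·(j+1)·(j+2)·(j+3)·(j+4). The product of 5 consecutive integers is divisible by (5)! = 120, so h(j+1) − h(j) is divisible by 6·120 = 720. By the inductive hypothesis 720 | h(j), hence 720 | h(j+1).
Hence, by induction on m, the claim holds for every m ≥ 2.
Therefore the largest such d is 720.

d = 720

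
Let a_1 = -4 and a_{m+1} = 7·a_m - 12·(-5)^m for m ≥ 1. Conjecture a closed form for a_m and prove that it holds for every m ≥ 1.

Computing the first terms: a_1 = -4, a_2 = 32, a_3 = -76. This suggests a_m = (-5)^m + 7^(m - 1).
When m = 1: the formula gives -4 = -4 = a_1.
Inductive step: assume the claim holds for m = r, so a_r = (-5)^r + 7^(r - 1).
Then a_{r+1} = 7·a_r - 12·(-5)^r = 7·((-5)^r + 7^(r - 1)) - 12·(-5)^r = (-5)^(r + 1) + 7^r = (-5)^(r+1) + 7^((r+1) - 1),
which is the claimed formula at m = r+1.
Hence, by induction on m, the claim holds for every m ≥ 1.

a_m = (-5)^m + 7^(m - 1)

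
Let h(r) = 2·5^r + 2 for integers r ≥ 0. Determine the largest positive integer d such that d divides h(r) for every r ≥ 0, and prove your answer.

Computing the first values: h(0) = 4 and h(1) = 12; gcd(4, 12) = 4, so d ≤ 4.
We prove 4 | 2·5^r + 2 for all r ≥ 0 by induction on r.
Base step (r = 0): h(0) = 4 = 4·(1), so 4 | h(0).
Inductive step: suppose the statement holds for some k ≥ 0, i.e. 4 | h(k). Then
h(k+1) = 2·5^(k+1) + 2 = 5·(2·5^k + 2) - 8 = 5·h(k) - 8. The first term is divisible by 4 by the inductive hypothesis, and -8 is divisible by 4. Hence 4 | h(k+1).
By induction, the statement is established for all r ≥ 0.
Therefore the largest such d is 4.

d = 4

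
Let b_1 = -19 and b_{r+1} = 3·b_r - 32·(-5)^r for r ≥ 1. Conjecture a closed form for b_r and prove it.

Computing the first terms: b_1 = -19, b_2 = 103, b_3 = -491. This suggests b_r = 4(-5)^r + 3^(r - 1).
When r = 1: the formula gives -19 = -19 = b_1.
For the inductive step, assume it holds for an arbitrary p ≥ 1, so b_p = 4(-5)^p + 3^(p - 1).
Then b_{p+1} = 3·b_p - 32·(-5)^p = 3·(4(-5)^p + 3^(p - 1)) - 32·(-5)^p = 4(-5)^(p + 1) + 3^p = 4(-5)^(p+1) + 3^((p+1) - 1),
which is the claimed formula at r = p+1.
Hence, by induction on r, the claim holds for every r ≥ 1.

b_r = 4(-5)^r + 3^(r - 1)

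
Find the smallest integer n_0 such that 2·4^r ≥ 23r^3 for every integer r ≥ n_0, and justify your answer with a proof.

At r = 5: 2048 < 2875, so the inequality fails and n_0 ≥ 6. We prove 2·4^r ≥ 23r^3 for all r ≥ 6.
For the base case r = 6: 2·4^r = 8192 and 23r^3 = 4968, so 8192 ≥ 4968.
Suppose the result is true for r = m, so 2·4^m ≥ 23m^3.
Then 2·4^(m + 1) = 4·(2·4^m) ≥ 4·(23m^3).
Also, for m ≥ 6 we have 4·(23m^3) ≥ 23(m+1)^3, since 4 ≥ (1 + 1/m)^3 for all m ≥ 6.
Combining, 2·4^(m + 1) ≥ 23(m+1)^3.
This completes the induction.
Hence the smallest such n_0 is 6.

n_0 = 6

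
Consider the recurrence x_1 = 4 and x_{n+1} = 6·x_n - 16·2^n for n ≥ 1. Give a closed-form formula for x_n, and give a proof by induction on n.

x_n = 2^(n + 2) - 4·6^(n - 1)

Computing the first terms: x_1 = 4, x_2 = -8, x_3 = -112. This suggests x_n = 2^(n + 2) - 4·6^(n - 1).
Base step (n = 1): the formula gives 4 = 4 = x_1.
Suppose the result is true for n = k, so x_k = 2^(k + 2) - 4·6^(k - 1).
Then x_{k+1} = 6·x_k - 16·2^k = 6·(2^(k + 2) - 4·6^(k - 1)) - 16·2^k = 2^(k + 3) - 4·6^k = 2^((k+1) + 2) - 4·6^((k+1) - 1),
which is the claimed formula at n = k+1.
Hence, by induction on n, the claim holds for every n ≥ 1.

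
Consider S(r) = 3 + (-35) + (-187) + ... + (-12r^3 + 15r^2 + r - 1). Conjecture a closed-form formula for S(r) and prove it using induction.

S(r) = -r(3r^3 + r^2 - 5r - 2)

We claim S(r) = -r(3r^3 + r^2 - 5r - 2) for all r ≥ 1.
When r = 1: S(1) = 3, and the closed form gives 3. They agree.
Suppose the result is true for r = k, so S(k) = k(-3k^3 - k^2 + 5k + 2).
Then S(k+1) = S(k) + (k - 12(k + 1)^3 + 15(k + 1)^2) = (k(-3k^3 - k^2 + 5k + 2)) + (k - 12(k + 1)^3 + 15(k + 1)^2).
Simplifying, S(k+1) = -(k + 1)(3k^3 + 10k^2 + 6k - 3) = -(k+1)(3(k+1)^3 + (k+1)^2 - 5(k+1) - 2),
which is the closed form with r = k+1.
By induction, the statement is established for all r ≥ 1.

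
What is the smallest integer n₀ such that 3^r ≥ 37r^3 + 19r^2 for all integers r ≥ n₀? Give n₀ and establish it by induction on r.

At r = 9: 19683 < 28512, so the inequality fails and n₀ ≥ 10. We prove 3^r ≥ 37r^3 + 19r^2 for all r ≥ 10.
Base step (r = 10): 3^r = 59049 and 37r^3 + 19r^2 = 38900, so 59049 ≥ 38900.
Inductive step: assume the claim holds for r = k, so 3^k ≥ 37k^3 + 19k^2.
Then 3^(k + 1) = 3·(3^k) ≥ 3·(37k^3 + 19k^2).
Also, for k ≥ 10 we have 3·(37k^3 + 19k^2) ≥ 37(k+1)^3 + 19(k+1)^2, since 3·(37k^3 + 19k^2) − (37(k+1)^3 + 19(k+1)^2) = 74k^3 - 73k^2 - 149k - 56, which is nonnegative for all k ≥ 10.
Combining, 3^(k + 1) ≥ 37(k+1)^3 + 19(k+1)^2.
This completes the induction.
Hence the smallest such n₀ is 10.

n₀ = 10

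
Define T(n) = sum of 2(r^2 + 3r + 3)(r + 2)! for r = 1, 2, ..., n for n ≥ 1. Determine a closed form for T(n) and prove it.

We claim T(n) = (2n + 2)(n + 3)! - 12 for all n ≥ 1.
When n = 1: T(1) = 84, and the closed form gives 84. They agree.
Suppose the result is true for n = r, so T(r) = (2r + 2)(r + 3)! - 12.
Then T(r+1) = T(r) + (2(r^2 + 5r + 7)(r + 3)!) = ((2r + 2)(r + 3)! - 12) + (2(r^2 + 5r + 7)(r + 3)!).
Simplifying, T(r+1) = (2(r+1) + 2)((r+1) + 3)! - 12,
which is the closed form with n = r+1.
By the principle of mathematical induction, the result holds for all n ≥ 1.

T(n) = (2n + 2)(n + 3)! - 12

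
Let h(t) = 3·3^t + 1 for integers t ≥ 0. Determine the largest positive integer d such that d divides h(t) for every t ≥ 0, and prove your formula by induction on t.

Computing the first values: h(0) = 4 and h(1) = 10; gcd(4, 10) = 2, so d ≤ 2.
We prove 2 | 3·3^t + 1 for all t ≥ 0 by induction on t.
For the base case t = 0: h(0) = 4 = 2·(2), so 2 | h(0).
Inductive step: assume the claim holds for t = j, i.e. 2 | h(j). Then
h(j+1) = 3·3^(j+1) + 1 = 3·(3·3^j + 1) - 2 = 3·h(j) - 2. The first term is divisible by 2 by the inductive hypothesis, and -2 is divisible by 2. Hence 2 | h(j+1).
This completes the induction.
Therefore the largest such d is 2.

d = 2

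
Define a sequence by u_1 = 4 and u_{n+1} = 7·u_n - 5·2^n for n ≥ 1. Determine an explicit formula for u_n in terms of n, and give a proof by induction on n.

u_n = 2^n + 2·7^(n - 1)

Computing the first terms: u_1 = 4, u_2 = 18, u_3 = 106. This suggests u_n = 2^n + 2·7^(n - 1).
For the base case n = 1: the formula gives 4 = 4 = u_1.
For the inductive step, assume it holds for an arbitrary r ≥ 1, so u_r = 2^r + 2·7^(r - 1).
Then u_{r+1} = 7·u_r - 5·2^r = 7·(2^r + 2·7^(r - 1)) - 5·2^r = 2^(r + 1) + 2·7^r = 2^(r+1) + 2·7^((r+1) - 1),
which is the claimed formula at n = r+1.
Hence, by induction on n, the claim holds for every n ≥ 1.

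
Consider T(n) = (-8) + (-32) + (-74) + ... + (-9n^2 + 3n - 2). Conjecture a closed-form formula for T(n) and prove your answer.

T(n) = -n(3n^2 + 3n + 2)

We claim T(n) = -n(3n^2 + 3n + 2) for all n ≥ 1.
Base case (n = 1): T(1) = -8, and the closed form gives -8. They agree.
Suppose the result is true for n = j, so T(j) = j(-3j^2 - 3j - 2).
Then T(j+1) = T(j) + (3j - 9(j + 1)^2 + 1) = (j(-3j^2 - 3j - 2)) + (3j - 9(j + 1)^2 + 1).
Simplifying, T(j+1) = -(j + 1)(3j^2 + 9j + 8) = -(j+1)(3(j+1)^2 + 3(j+1) + 2),
which is the closed form with n = j+1.
By the principle of mathematical induction, the result holds for all n ≥ 1.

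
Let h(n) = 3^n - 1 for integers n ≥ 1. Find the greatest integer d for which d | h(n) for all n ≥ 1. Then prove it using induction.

Computing the first values: h(1) = 2 and h(2) = 8; gcd(2, 8) = 2, so d ≤ 2.
We prove 2 | 3^n - 1 for all n ≥ 1 by induction on n.
Base step (n = 1): h(1) = 2 = 2·(1), so 2 | h(1).
Suppose the result is true for n = m, i.e. 2 | h(m). Then
3^{m+1} − 1^{m+1} = 3·3^m − 1·1^m = 3·(3^m − 1^m) + (2)·1^m. The first term is divisible by 2 by the inductive hypothesis, and the second term (2)·1^m is divisible by 2 since 2 | 2. Hence 2 | h(m+1).
By the principle of mathematical induction, the result holds for all n ≥ 1.
Therefore the largest such d is 2.

d = 2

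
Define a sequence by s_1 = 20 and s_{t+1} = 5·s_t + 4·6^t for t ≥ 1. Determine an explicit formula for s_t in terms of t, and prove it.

Computing the first terms: s_1 = 20, s_2 = 124, s_3 = 764. This suggests s_t = -4·5^(t - 1) + 4·6^t.
Base step (t = 1): the formula gives 20 = 20 = s_1.
Inductive step: suppose the statement holds for some m ≥ 1, so s_m = -4·5^(m - 1) + 4·6^m.
Then s_{m+1} = 5·s_m + 4·6^m = 5·(-4·5^(m - 1) + 4·6^m) + 4·6^m = -4·5^m + 4·6^(m + 1) = -4·5^((m+1) - 1) + 4·6^(m+1),
which is the claimed formula at t = m+1.
By induction, the statement is established for all t ≥ 1.

s_t = -4·5^(t - 1) + 4·6^t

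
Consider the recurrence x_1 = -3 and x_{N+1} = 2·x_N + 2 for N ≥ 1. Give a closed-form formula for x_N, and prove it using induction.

x_N = -2^(N - 1) - 2

Computing the first terms: x_1 = -3, x_2 = -4, x_3 = -6. This suggests x_N = -2^(N - 1) - 2.
For the base case N = 1: the formula gives -3 = -3 = x_1.
Inductive step: suppose the statement holds for some r ≥ 1, so x_r = -2^(r - 1) - 2.
Then x_{r+1} = 2·x_r + 2 = 2·(-2^(r - 1) - 2) + 2 = -2^r - 2 = -2^((r+1) - 1) - 2,
which is the claimed formula at N = r+1.
Hence, by induction on N, the claim holds for every N ≥ 1.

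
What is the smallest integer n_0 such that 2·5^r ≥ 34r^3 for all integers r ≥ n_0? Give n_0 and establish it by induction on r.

At r = 4: 1250 < 2176, so the inequality fails and n_0 ≥ 5. We prove 2·5^r ≥ 34r^3 for all r ≥ 5.
Base case (r = 5): 2·5^r = 6250 and 34r^3 = 4250, so 6250 ≥ 4250.
For the inductive step, assume it holds for an arbitrary k ≥ 5, so 2·5^k ≥ 34k^3.
Then 2·5^(k + 1) = 5·(2·5^k) ≥ 5·(34k^3).
Also, for k ≥ 5 we have 5·(34k^3) ≥ 34(k+1)^3, since 5 ≥ (1 + 1/k)^3 for all k ≥ 5.
Combining, 2·5^(k + 1) ≥ 34(k+1)^3.
By the principle of mathematical induction, the result holds for all r ≥ 5.
Hence the smallest such n_0 is 5.

n_0 = 5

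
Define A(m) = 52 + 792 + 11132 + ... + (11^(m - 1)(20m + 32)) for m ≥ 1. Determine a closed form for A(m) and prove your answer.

We claim A(m) = 11^m(2m + 3) - 3 for all m ≥ 1.
Base case (m = 1): A(1) = 52, and the closed form gives 52. They agree.
Suppose the result is true for m = k, so A(k) = 11^k(2k + 3) - 3.
Then A(k+1) = A(k) + (11^k(20k + 52)) = (11^k(2k + 3) - 3) + (11^k(20k + 52)).
Simplifying, A(k+1) = 22·11^k·k + 55·11^k - 3 = 11^(k+1)(2(k+1) + 3) - 3,
which is the closed form with m = k+1.
Hence, by induction on m, the claim holds for every m ≥ 1.

A(m) = 11^m(2m + 3) - 3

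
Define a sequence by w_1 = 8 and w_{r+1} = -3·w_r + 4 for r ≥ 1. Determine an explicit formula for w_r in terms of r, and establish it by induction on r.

Computing the first terms: w_1 = 8, w_2 = -20, w_3 = 64. This suggests w_r = 7(-3)^(r - 1) + 1.
For the base case r = 1: the formula gives 8 = 8 = w_1.
Suppose the result is true for r = p, so w_p = 7(-3)^(p - 1) + 1.
Then w_{p+1} = -3·w_p + 4 = -3·(7(-3)^(p - 1) + 1) + 4 = 7(-3)^p + 1 = 7(-3)^((p+1) - 1) + 1,
which is the claimed formula at r = p+1.
Hence, by induction on r, the claim holds for every r ≥ 1.

w_r = 7(-3)^(r - 1) + 1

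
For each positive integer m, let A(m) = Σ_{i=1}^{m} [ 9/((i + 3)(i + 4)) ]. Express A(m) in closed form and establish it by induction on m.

We claim A(m) = 9m/(4(m + 4)) for all m ≥ 1.
When m = 1: A(1) = 9/20, and the closed form gives 9/20. They agree.
Suppose the result is true for m = i, so A(i) = 9i/(4(i + 4)).
Then A(i+1) = A(i) + (9/((i + 4)(i + 5))) = (9i/(4(i + 4))) + (9/((i + 4)(i + 5))).
Simplifying, A(i+1) = 9(i + 1)/(4(i + 5)) = 9(i+1)/(4((i+1) + 4)),
which is the closed form with m = i+1.
This completes the induction.

A(m) = 9m/(4(m + 4))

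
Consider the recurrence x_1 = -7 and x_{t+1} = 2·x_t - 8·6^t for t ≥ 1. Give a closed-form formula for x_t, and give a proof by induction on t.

Computing the first terms: x_1 = -7, x_2 = -62, x_3 = -412. This suggests x_t = 5·2^(t - 1) - 2·6^t.
Base case (t = 1): the formula gives -7 = -7 = x_1.
Inductive step: assume the claim holds for t = i, so x_i = 5·2^(i - 1) - 2·6^i.
Then x_{i+1} = 2·x_i - 8·6^i = 2·(5·2^(i - 1) - 2·6^i) - 8·6^i = 5·2^i - 2·6^(i + 1) = 5·2^((i+1) - 1) - 2·6^(i+1),
which is the claimed formula at t = i+1.
By the principle of mathematical induction, the result holds for all t ≥ 1.

x_t = 5·2^(t - 1) - 2·6^t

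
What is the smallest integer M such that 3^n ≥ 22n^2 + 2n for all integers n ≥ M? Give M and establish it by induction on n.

At n = 6: 729 < 804, so the inequality fails and M ≥ 7. We prove 3^n ≥ 22n^2 + 2n for all n ≥ 7.
For the base case n = 7: 3^n = 2187 and 22n^2 + 2n = 1092, so 2187 ≥ 1092.
Inductive step: suppose the statement holds for some i ≥ 7, so 3^i ≥ 22i^2 + 2i.
Then 3^(i + 1) = 3·(3^i) ≥ 3·(22i^2 + 2i).
Also, for i ≥ 7 we have 3·(22i^2 + 2i) ≥ 22(i+1)^2 + 2(i+1), since 3·(22i^2 + 2i) − (22(i+1)^2 + 2(i+1)) = 44i^2 - 40i - 24, which is nonnegative for all i ≥ 7.
Combining, 3^(i + 1) ≥ 22(i+1)^2 + 2(i+1).
This completes the induction.
Hence the smallest such M is 7.

M = 7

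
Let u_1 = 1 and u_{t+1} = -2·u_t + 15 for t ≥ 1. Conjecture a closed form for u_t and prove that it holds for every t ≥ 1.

u_t = -(-2)^(t + 1) + 5

Computing the first terms: u_1 = 1, u_2 = 13, u_3 = -11. This suggests u_t = -(-2)^(t + 1) + 5.
Base step (t = 1): the formula gives 1 = 1 = u_1.
Inductive step: suppose the statement holds for some m ≥ 1, so u_m = -(-2)^(m + 1) + 5.
Then u_{m+1} = -2·u_m + 15 = -2·(-(-2)^(m + 1) + 5) + 15 = -(-2)^(m + 2) + 5 = -(-2)^((m+1) + 1) + 5,
which is the claimed formula at t = m+1.
This completes the induction.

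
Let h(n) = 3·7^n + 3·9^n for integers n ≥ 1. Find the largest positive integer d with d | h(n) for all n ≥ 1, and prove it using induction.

Computing the first values: h(1) = 48 and h(2) = 390; gcd(48, 390) = 6, so d ≤ 6.
We prove 6 | 3·7^n + 3·9^n for all n ≥ 1 by induction on n.
Base case (n = 1): h(1) = 48 = 6·(8), so 6 | h(1).
Suppose the result is true for n = m, i.e. 6 | h(m). Then
h(m+1) − 9·h(m) = (3·7^(m+1) + 3·9^(m+1)) − 9·(3·7^m + 3·9^m) = (3)·7^m·(7 − 9) = (-6)·7^m. Since 6 | h(m) by the inductive hypothesis, 6 | 9·h(m); and 6 | -6 since -6 = 6·-1. Therefore 6 | h(m+1).
By induction, the statement is established for all n ≥ 1.
Therefore the largest such d is 6.

d = 6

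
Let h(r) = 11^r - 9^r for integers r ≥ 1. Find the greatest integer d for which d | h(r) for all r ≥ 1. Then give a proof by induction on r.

Computing the first values: h(1) = 2 and h(2) = 40; gcd(2, 40) = 2, so d ≤ 2.
We prove 2 | 11^r - 9^r for all r ≥ 1 by induction on r.
Base step (r = 1): h(1) = 2 = 2·(1), so 2 | h(1).
Suppose the result is true for r = m, i.e. 2 | h(m). Then
11^{m+1} − 9^{m+1} = 11·11^m − 9·9^m = 11·(11^m − 9^m) + (2)·9^m. The first term is divisible by 2 by the inductive hypothesis, and the second term (2)·9^m is divisible by 2 since 2 | 2. Hence 2 | h(m+1).
By the principle of mathematical induction, the result holds for all r ≥ 1.
Therefore the largest such d is 2.

d = 2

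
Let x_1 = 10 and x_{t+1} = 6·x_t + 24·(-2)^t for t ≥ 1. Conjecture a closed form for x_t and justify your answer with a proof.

x_t = -3(-2)^t + 4·6^(t - 1)

Computing the first terms: x_1 = 10, x_2 = 12, x_3 = 168. This suggests x_t = -3(-2)^t + 4·6^(t - 1).
For the base case t = 1: the formula gives 10 = 10 = x_1.
Inductive step: suppose the statement holds for some r ≥ 1, so x_r = -3(-2)^r + 4·6^(r - 1).
Then x_{r+1} = 6·x_r + 24·(-2)^r = 6·(-3(-2)^r + 4·6^(r - 1)) + 24·(-2)^r = -3(-2)^(r + 1) + 4·6^r = -3(-2)^(r+1) + 4·6^((r+1) - 1),
which is the claimed formula at t = r+1.
Hence, by induction on t, the claim holds for every t ≥ 1.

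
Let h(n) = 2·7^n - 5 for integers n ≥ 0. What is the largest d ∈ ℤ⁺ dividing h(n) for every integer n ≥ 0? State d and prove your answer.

Computing the first values: h(0) = -3 and h(1) = 9; gcd(-3, 9) = 3, so d ≤ 3.
We prove 3 | 2·7^n - 5 for all n ≥ 0 by induction on n.
Base case (n = 0): h(0) = -3 = 3·(-1), so 3 | h(0).
Suppose the result is true for n = j, i.e. 3 | h(j). Then
h(j+1) = 2·7^(j+1) - 5 = 7·(2·7^j - 5) + 30 = 7·h(j) + 30. The first term is divisible by 3 by the inductive hypothesis, and 30 is divisible by 3. Hence 3 | h(j+1).
Hence, by induction on n, the claim holds for every n ≥ 0.
Therefore the largest such d is 3.

d = 3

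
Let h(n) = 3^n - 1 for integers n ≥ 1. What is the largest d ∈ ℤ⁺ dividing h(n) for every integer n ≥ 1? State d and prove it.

Computing the first values: h(1) = 2 and h(2) = 8; gcd(2, 8) = 2, so d ≤ 2.
We prove 2 | 3^n - 1 for all n ≥ 1 by induction on n.
Base case (n = 1): h(1) = 2 = 2·(1), so 2 | h(1).
Inductive step: assume the claim holds for n = k, i.e. 2 | h(k). Then
3^{k+1} − 1^{k+1} = 3·3^k − 1·1^k = 3·(3^k − 1^k) + (2)·1^k. The first term is divisible by 2 by the inductive hypothesis, and the second term (2)·1^k is divisible by 2 since 2 | 2. Hence 2 | h(k+1).
By induction, the statement is established for all n ≥ 1.
Therefore the largest such d is 2.

d = 2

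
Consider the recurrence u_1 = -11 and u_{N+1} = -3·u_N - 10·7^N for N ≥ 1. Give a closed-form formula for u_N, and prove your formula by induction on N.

u_N = -4(-3)^(N - 1) - 7^N

Computing the first terms: u_1 = -11, u_2 = -37, u_3 = -379. This suggests u_N = -4(-3)^(N - 1) - 7^N.
Base case (N = 1): the formula gives -11 = -11 = u_1.
Suppose the result is true for N = p, so u_p = -4(-3)^(p - 1) - 7^p.
Then u_{p+1} = -3·u_p - 10·7^p = -3·(-4(-3)^(p - 1) - 7^p) - 10·7^p = -4(-3)^p - 7^(p + 1) = -4(-3)^((p+1) - 1) - 7^(p+1),
which is the claimed formula at N = p+1.
By induction, the statement is established for all N ≥ 1.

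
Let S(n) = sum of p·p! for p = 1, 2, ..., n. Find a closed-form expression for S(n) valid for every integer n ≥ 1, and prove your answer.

S(n) = (n + 1)n! - 1

We claim S(n) = (n + 1)n! - 1 for all n ≥ 1.
Base step (n = 1): S(1) = 1, and the closed form gives 1. They agree.
Inductive step: assume the claim holds for n = p, so S(p) = (p + 1)p! - 1.
Then S(p+1) = S(p) + ((p + 1)(p + 1)!) = ((p + 1)p! - 1) + ((p + 1)(p + 1)!).
Simplifying, S(p+1) = ((p+1) + 1)(p+1)! - 1,
which is the closed form with n = p+1.
By the principle of mathematical induction, the result holds for all n ≥ 1.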